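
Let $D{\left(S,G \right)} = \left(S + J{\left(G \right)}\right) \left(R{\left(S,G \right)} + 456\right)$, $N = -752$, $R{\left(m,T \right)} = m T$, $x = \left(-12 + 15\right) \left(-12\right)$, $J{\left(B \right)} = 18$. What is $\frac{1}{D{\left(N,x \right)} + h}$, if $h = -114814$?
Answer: $- \frac{1}{20320366} \approx -4.9212 \cdot 10^{-8}$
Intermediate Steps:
$x = -36$ ($x = 3 \left(-12\right) = -36$)
$R{\left(m,T \right)} = T m$
$D{\left(S,G \right)} = \left(18 + S\right) \left(456 + G S\right)$ ($D{\left(S,G \right)} = \left(S + 18\right) \left(G S + 456\right) = \left(18 + S\right) \left(456 + G S\right)$)
$\frac{1}{D{\left(N,x \right)} + h} = \frac{1}{\left(8208 + 456 \left(-752\right) - 36 \left(-752\right)^{2} + 18 \left(-36\right) \left(-752\right)\right) - 114814} = \frac{1}{\left(8208 - 342912 - 20358144 + 487296\right) - 114814} = \frac{1}{-20205552 - 114814} = \frac{1}{-20320366} = - \frac{1}{20320366}$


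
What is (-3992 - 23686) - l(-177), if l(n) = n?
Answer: -27501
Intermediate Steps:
(-3992 - 23686) - l(-177) = (-3992 - 23686) - 1*(-177) = -27678 + 177 = -27501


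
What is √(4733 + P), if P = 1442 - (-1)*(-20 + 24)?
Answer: √6179 ≈ 78.607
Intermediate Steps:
P = 1446 (P = 1442 - (-1)*4 = 1442 - 1*(-4) = 1442 + 4 = 1446)
√(4733 + P) = √(4733 + 1446) = √6179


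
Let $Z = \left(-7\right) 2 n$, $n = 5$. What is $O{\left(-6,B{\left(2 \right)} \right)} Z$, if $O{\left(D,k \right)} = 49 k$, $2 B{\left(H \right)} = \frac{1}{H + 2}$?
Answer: $- \frac{1715}{4} \approx -428.75$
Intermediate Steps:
$B{\left(H \right)} = \frac{1}{2 \left(2 + H\right)}$ ($B{\left(H \right)} = \frac{1}{2 \left(H + 2\right)} = \frac{1}{2 \left(2 + H\right)}$)
$Z = -70$ ($Z = \left(-7\right) 2 \cdot 5 = \left(-14\right) 5 = -70$)
$O{\left(-6,B{\left(2 \right)} \right)} Z = 49 \frac{1}{2 \left(2 + 2\right)} \left(-70\right) = 49 \frac{1}{2 \cdot 4} \left(-70\right) = 49 \cdot \frac{1}{2} \cdot \frac{1}{4} \left(-70\right) = 49 \cdot \frac{1}{8} \left(-70\right) = \frac{49}{8} \left(-70\right) = - \frac{1715}{4}$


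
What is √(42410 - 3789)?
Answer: √38621 ≈ 196.52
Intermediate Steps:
√(42410 - 3789) = √38621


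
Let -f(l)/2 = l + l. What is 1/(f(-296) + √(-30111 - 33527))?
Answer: 592/732747 - I*√63638/1465494 ≈ 0.00080792 - 0.00017214*I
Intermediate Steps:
f(l) = -4*l (f(l) = -2*(l + l) = -4*l)
1/(f(-296) + √(-30111 - 33527)) = 1/(-4*(-296) + √(-30111 - 33527)) = 1/(1184 + √(-63638)) = 1/(1184 + I*√63638)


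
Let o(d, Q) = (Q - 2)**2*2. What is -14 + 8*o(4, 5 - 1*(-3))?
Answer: 562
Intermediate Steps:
o(d, Q) = 2*(-2 + Q)**2 (o(d, Q) = (-2 + Q)**2*2 = 2*(-2 + Q)**2)
-14 + 8*o(4, 5 - 1*(-3)) = -14 + 8*(2*(-2 + (5 - 1*(-3)))**2) = -14 + 8*(2*(-2 + (5 + 3))**2) = -14 + 8*(2*(-2 + 8)**2) = -14 + 8*(2*6**2) = -14 + 8*(2*36) = -14 + 8*72 = -14 + 576 = 562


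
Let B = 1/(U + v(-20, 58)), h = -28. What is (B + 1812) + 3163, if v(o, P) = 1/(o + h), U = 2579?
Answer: 615860273/123791 ≈ 4975.0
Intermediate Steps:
v(o, P) = 1/(-28 + o) (v(o, P) = 1/(o - 28) = 1/(-28 + o))
B = 48/123791 (B = 1/(2579 + 1/(-28 - 20)) = 1/(2579 + 1/(-48)) = 1/(2579 - 1/48) = 1/(123791/48) = 48/123791 ≈ 0.00038775)
(B + 1812) + 3163 = (48/123791 + 1812) + 3163 = 224309340/123791 + 3163 = 615860273/123791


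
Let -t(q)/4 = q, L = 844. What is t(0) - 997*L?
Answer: -841468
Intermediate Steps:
t(q) = -4*q
t(0) - 997*L = -4*0 - 997*844 = 0 - 841468 = -841468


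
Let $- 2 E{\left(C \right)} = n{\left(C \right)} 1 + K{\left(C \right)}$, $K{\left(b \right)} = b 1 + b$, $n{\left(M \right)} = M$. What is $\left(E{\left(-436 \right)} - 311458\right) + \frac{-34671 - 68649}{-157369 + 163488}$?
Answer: $- \frac{1901912996}{6119} \approx -3.1082 \cdot 10^{5}$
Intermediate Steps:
$K{\left(b \right)} = 2 b$ ($K{\left(b \right)} = b + b = 2 b$)
$E{\left(C \right)} = - \frac{3 C}{2}$ ($E{\left(C \right)} = - \frac{C 1 + 2 C}{2} = - \frac{C + 2 C}{2} = - \frac{3 C}{2}$)
$\left(E{\left(-436 \right)} - 311458\right) + \frac{-34671 - 68649}{-157369 + 163488} = \left(\left(- \frac{3}{2}\right) \left(-436\right) - 311458\right) + \frac{-34671 - 68649}{-157369 + 163488} = \left(654 - 311458\right) - \frac{103320}{6119} = -310804 - \frac{103320}{6119} = - \frac{1901912996}{6119}$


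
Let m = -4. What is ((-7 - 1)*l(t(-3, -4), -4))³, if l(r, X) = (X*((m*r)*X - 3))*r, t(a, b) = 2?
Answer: 6393430016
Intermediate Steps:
l(r, X) = X*r*(-3 - 4*X*r) (l(r, X) = (X*((-4*r)*X - 3))*r = (X*(-4*X*r - 3))*r = (X*(-3 - 4*X*r))*r = X*r*(-3 - 4*X*r))
((-7 - 1)*l(t(-3, -4), -4))³ = ((-7 - 1)*(-4*2*(-3 - 4*(-4)*2)))³ = (-(-32)*2*(-3 + 32))³ = (-(-32)*2*29)³ = (-8*(-232))³ = 1856³ = 6393430016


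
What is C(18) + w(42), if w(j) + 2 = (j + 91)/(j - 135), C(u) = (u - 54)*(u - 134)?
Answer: 388049/93 ≈ 4172.6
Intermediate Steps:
C(u) = (-134 + u)*(-54 + u) (C(u) = (-54 + u)*(-134 + u) = (-134 + u)*(-54 + u))
w(j) = -2 + (91 + j)/(-135 + j) (w(j) = -2 + (j + 91)/(j - 135) = -2 + (91 + j)/(-135 + j))
C(18) + w(42) = (7236 + 18**2 - 188*18) + (361 - 1*42)/(-135 + 42) = (7236 + 324 - 3384) + (361 - 42)/(-93) = 4176 - 1/93*319 = 4176 - 319/93 = 388049/93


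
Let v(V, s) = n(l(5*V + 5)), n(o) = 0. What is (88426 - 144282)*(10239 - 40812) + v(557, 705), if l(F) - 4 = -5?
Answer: 1707685488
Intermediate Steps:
l(F) = -1 (l(F) = 4 - 5 = -1)
v(V, s) = 0
(88426 - 144282)*(10239 - 40812) + v(557, 705) = (88426 - 144282)*(10239 - 40812) + 0 = -55856*(-30573) + 0 = 1707685488 + 0 = 1707685488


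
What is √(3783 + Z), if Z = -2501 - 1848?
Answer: I*√566 ≈ 23.791*I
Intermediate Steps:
Z = -4349
√(3783 + Z) = √(3783 - 4349) = √(-566) = I*√566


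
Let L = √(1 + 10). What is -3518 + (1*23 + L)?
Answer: -3495 + √11 ≈ -3491.7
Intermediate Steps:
L = √11 ≈ 3.3166
-3518 + (1*23 + L) = -3518 + (1*23 + √11) = -3518 + (23 + √11) = -3495 + √11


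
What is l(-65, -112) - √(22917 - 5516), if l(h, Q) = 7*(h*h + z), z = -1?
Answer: 29568 - √17401 ≈ 29436.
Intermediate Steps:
l(h, Q) = -7 + 7*h² (l(h, Q) = 7*(h*h - 1) = 7*(h² - 1) = 7*(-1 + h²) = -7 + 7*h²)
l(-65, -112) - √(22917 - 5516) = (-7 + 7*(-65)²) - √(22917 - 5516) = (-7 + 7*4225) - √17401 = (-7 + 29575) - √17401 = 29568 - √17401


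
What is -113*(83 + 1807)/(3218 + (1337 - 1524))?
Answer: -30510/433 ≈ -70.462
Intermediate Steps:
-113*(83 + 1807)/(3218 + (1337 - 1524)) = -213570/(3218 - 187) = -213570/3031 = -113*270/433 = -30510/433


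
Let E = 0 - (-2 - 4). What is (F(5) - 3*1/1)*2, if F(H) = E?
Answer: 6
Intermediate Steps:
E = 6 (E = 0 - 1*(-6) = 0 + 6 = 6)
F(H) = 6
(F(5) - 3*1/1)*2 = (6 - 3*1/1)*2 = (6 - 3*1)*2 = (6 - 3)*2 = 3*2 = 6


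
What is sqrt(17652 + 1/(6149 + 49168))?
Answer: sqrt(54014599127145)/55317 ≈ 132.86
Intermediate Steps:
sqrt(17652 + 1/(6149 + 49168)) = sqrt(17652 + 1/55317) = sqrt(976455685/55317) = sqrt(54014599127145)/55317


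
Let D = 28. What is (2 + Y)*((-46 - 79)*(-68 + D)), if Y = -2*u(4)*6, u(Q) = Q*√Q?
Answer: -470000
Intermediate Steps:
u(Q) = Q^(3/2)
Y = -96 (Y = -2*4^(3/2)*6 = -2*8*6 = -16*6 = -96)
(2 + Y)*((-46 - 79)*(-68 + D)) = (2 - 96)*((-46 - 79)*(-68 + 28)) = -(-11750)*(-40) = -94*5000 = -470000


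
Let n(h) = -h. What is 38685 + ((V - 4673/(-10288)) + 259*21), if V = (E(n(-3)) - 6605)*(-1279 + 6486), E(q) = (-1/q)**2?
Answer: -3180306682039/92592 ≈ -3.4348e+7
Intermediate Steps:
E(q) = q**(-2)
V = -309524908/9 (V = ((-1*(-3))**(-2) - 6605)*(-1279 + 6486) = (3**(-2) - 6605)*5207 = (1/9 - 6605)*5207 = -59444/9*5207 = -309524908/9 ≈ -3.4392e+7)
38685 + ((V - 4673/(-10288)) + 259*21) = 38685 + ((-309524908/9 - 4673/(-10288)) + 259*21) = 38685 + ((-309524908/9 - 4673*(-1/10288)) + 5439) = 38685 + ((-309524908/9 + 4673/10288) + 5439) = 38685 + (-3184392211447/92592 + 5439) = 38685 - 3183888603559/92592 = -3180306682039/92592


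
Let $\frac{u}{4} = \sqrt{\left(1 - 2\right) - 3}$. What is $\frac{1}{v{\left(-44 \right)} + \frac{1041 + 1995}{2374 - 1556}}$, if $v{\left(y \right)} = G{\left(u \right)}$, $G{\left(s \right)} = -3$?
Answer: $\frac{409}{291} \approx 1.4055$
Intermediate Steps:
$u = 8 i$ ($u = 4 \sqrt{\left(1 - 2\right) - 3} = 4 \sqrt{-1 - 3} = 4 \sqrt{-4} = 4 \cdot 2 i = 8 i \approx 8.0 i$)
$v{\left(y \right)} = -3$
$\frac{1}{v{\left(-44 \right)} + \frac{1041 + 1995}{2374 - 1556}} = \frac{1}{-3 + \frac{1041 + 1995}{2374 - 1556}} = \frac{1}{-3 + \frac{3036}{818}} = \frac{1}{-3 + 3036 \cdot \frac{1}{818}} = \frac{1}{-3 + \frac{1518}{409}} = \frac{1}{\frac{291}{409}} = \frac{409}{291}$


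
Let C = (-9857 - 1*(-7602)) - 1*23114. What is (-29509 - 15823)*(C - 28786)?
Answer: 2454954460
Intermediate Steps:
C = -25369 (C = (-9857 + 7602) - 23114 = -2255 - 23114 = -25369)
(-29509 - 15823)*(C - 28786) = (-29509 - 15823)*(-25369 - 28786) = -45332*(-54155) = 2454954460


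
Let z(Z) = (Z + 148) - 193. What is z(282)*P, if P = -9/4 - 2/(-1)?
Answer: -237/4 ≈ -59.250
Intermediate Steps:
z(Z) = -45 + Z (z(Z) = (148 + Z) - 193 = -45 + Z)
P = -¼ (P = -9*¼ - 2*(-1) = -9/4 + 2 = -¼ ≈ -0.25000)
z(282)*P = (-45 + 282)*(-¼) = 237*(-¼) = -237/4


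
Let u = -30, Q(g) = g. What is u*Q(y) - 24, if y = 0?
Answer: -24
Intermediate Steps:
u*Q(y) - 24 = -30*0 - 24 = 0 - 24 = -24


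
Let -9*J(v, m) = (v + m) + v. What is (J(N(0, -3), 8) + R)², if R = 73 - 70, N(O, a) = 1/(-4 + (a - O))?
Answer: 225/49 ≈ 4.5918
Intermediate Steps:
N(O, a) = 1/(-4 + a - O)
R = 3
J(v, m) = -2*v/9 - m/9 (J(v, m) = -((v + m) + v)/9 = -((m + v) + v)/9 = -(m + 2*v)/9 = -2*v/9 - m/9)
(J(N(0, -3), 8) + R)² = ((-2/(9*(-4 - 3 - 1*0)) - ⅑*8) + 3)² = ((-2/(9*(-4 - 3 + 0)) - 8/9) + 3)² = ((-2/9/(-7) - 8/9) + 3)² = ((-2/9*(-⅐) - 8/9) + 3)² = ((2/63 - 8/9) + 3)² = (-6/7 + 3)² = (15/7)² = 225/49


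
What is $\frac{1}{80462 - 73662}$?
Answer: $\frac{1}{6800} \approx 0.00014706$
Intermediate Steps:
$\frac{1}{80462 - 73662} = \frac{1}{6800}$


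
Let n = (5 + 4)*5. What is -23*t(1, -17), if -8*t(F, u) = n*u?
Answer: -17595/8 ≈ -2199.4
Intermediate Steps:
n = 45 (n = 9*5 = 45)
t(F, u) = -45*u/8
-23*t(1, -17) = -(-1035)*(-17)/8 = -23*765/8 = -17595/8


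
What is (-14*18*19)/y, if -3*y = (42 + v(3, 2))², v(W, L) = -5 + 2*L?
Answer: 14364/1681 ≈ 8.5449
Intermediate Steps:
y = -1681/3 (y = -(42 + (-5 + 2*2))²/3 = -(42 + (-5 + 4))²/3 = -(42 - 1)²/3 = -⅓*41² = -⅓*1681 = -1681/3 ≈ -560.33)
(-14*18*19)/y = (-14*18*19)/(-1681/3) = -252*19*(-3/1681) = -4788*(-3/1681) = 14364/1681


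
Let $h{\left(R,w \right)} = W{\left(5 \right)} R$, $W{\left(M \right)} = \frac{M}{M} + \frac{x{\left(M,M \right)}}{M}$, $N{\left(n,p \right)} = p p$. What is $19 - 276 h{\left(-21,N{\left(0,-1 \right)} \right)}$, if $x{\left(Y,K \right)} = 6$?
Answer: $\frac{63851}{5} \approx 12770.0$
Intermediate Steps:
$N{\left(n,p \right)} = p^{2}$
$W{\left(M \right)} = 1 + \frac{6}{M}$ ($W{\left(M \right)} = \frac{M}{M} + \frac{6}{M} = 1 + \frac{6}{M}$)
$h{\left(R,w \right)} = \frac{11 R}{5}$ ($h{\left(R,w \right)} = \frac{6 + 5}{5} R = \frac{1}{5} \cdot 11 R = \frac{11 R}{5}$)
$19 - 276 h{\left(-21,N{\left(0,-1 \right)} \right)} = 19 - 276 \cdot \frac{11}{5} \left(-21\right) = 19 - - \frac{63756}{5} = 19 + \frac{63756}{5} = \frac{63851}{5}$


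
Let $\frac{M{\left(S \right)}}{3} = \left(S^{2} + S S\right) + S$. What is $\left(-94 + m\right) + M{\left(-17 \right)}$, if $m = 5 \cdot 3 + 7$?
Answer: $1611$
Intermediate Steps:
$m = 22$ ($m = 15 + 7 = 22$)
$M{\left(S \right)} = 3 S + 6 S^{2}$ ($M{\left(S \right)} = 3 \left(\left(S^{2} + S S\right) + S\right) = 3 \left(\left(S^{2} + S^{2}\right) + S\right) = 3 \left(2 S^{2} + S\right) = 3 \left(S + 2 S^{2}\right) = 3 S + 6 S^{2}$)
$\left(-94 + m\right) + M{\left(-17 \right)} = \left(-94 + 22\right) + 3 \left(-17\right) \left(1 + 2 \left(-17\right)\right) = -72 + 3 \left(-17\right) \left(1 - 34\right) = -72 + 3 \left(-17\right) \left(-33\right) = -72 + 1683 = 1611$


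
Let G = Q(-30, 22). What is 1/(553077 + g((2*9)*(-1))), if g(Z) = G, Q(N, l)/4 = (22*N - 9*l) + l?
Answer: 1/549733 ≈ 1.8191e-6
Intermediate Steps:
Q(N, l) = -32*l + 88*N (Q(N, l) = 4*((22*N - 9*l) + l) = 4*((-9*l + 22*N) + l) = 4*(-8*l + 22*N) = -32*l + 88*N)
G = -3344 (G = -32*22 + 88*(-30) = -704 - 2640 = -3344)
g(Z) = -3344
1/(553077 + g((2*9)*(-1))) = 1/(553077 - 3344) = 1/549733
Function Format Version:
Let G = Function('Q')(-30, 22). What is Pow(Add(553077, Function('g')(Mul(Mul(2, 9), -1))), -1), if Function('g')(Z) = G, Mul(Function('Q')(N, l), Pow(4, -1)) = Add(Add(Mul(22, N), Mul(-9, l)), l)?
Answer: Rational(1, 549733) ≈ 1.8191e-6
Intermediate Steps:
Function('Q')(N, l) = Add(Mul(-32, l), Mul(88, N)) (Function('Q')(N, l) = Mul(4, Add(Add(Mul(22, N), Mul(-9, l)), l)) = Mul(4, Add(Add(Mul(-9, l), Mul(22, N)), l)) = Mul(4, Add(Mul(-8, l), Mul(22, N))) = Add(Mul(-32, l), Mul(88, N)))
G = -3344 (G = Add(Mul(-32, 22), Mul(88, -30)) = Add(-704, -2640) = -3344)
Function('g')(Z) = -3344
Pow(Add(553077, Function('g')(Mul(Mul(2, 9), -1))), -1) = Pow(Add(553077, -3344), -1) = Pow(549733, -1) = Rational(1, 549733)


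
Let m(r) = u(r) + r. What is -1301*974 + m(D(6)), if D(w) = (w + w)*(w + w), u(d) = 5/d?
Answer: -182452315/144 ≈ -1.2670e+6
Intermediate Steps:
D(w) = 4*w**2 (D(w) = (2*w)*(2*w) = 4*w**2)
m(r) = r + 5/r (m(r) = 5/r + r = r + 5/r)
-1301*974 + m(D(6)) = -1301*974 + (4*6**2 + 5/((4*6**2))) = -1267174 + (4*36 + 5/((4*36))) = -1267174 + (144 + 5/144) = -1267174 + 20741/144 = -182452315/144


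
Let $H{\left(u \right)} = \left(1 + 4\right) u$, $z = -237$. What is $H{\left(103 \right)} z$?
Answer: $-122055$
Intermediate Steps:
$H{\left(u \right)} = 5 u$
$H{\left(103 \right)} z = 5 \cdot 103 \left(-237\right) = 515 \left(-237\right) = -122055$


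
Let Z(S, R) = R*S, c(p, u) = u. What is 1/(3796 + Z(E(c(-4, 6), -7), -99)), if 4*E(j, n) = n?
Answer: 4/15877 ≈ 0.00025194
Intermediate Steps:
E(j, n) = n/4
1/(3796 + Z(E(c(-4, 6), -7), -99)) = 1/(3796 - 99*(-7)/4) = 1/(3796 - 99*(-7/4)) = 1/(3796 + 693/4) = 1/(15877/4) = 4/15877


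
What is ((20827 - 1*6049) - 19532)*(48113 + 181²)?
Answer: -384474996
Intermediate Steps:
((20827 - 1*6049) - 19532)*(48113 + 181²) = ((20827 - 6049) - 19532)*(48113 + 32761) = (14778 - 19532)*80874 = -4754*80874 = -384474996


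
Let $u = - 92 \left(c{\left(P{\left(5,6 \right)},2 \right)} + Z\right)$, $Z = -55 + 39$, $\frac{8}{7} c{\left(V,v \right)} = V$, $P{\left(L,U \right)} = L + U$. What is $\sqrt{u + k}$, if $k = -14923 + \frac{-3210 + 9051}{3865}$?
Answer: $\frac{i \sqrt{856557148990}}{7730} \approx 119.73 i$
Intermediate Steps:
$c{\left(V,v \right)} = \frac{7 V}{8}$
$Z = -16$
$u = \frac{1173}{2}$ ($u = - 92 \left(\frac{7 \left(5 + 6\right)}{8} - 16\right) = - 92 \left(\frac{7}{8} \cdot 11 - 16\right) = - 92 \left(\frac{77}{8} - 16\right) = \left(-92\right) \left(- \frac{51}{8}\right) = \frac{1173}{2} \approx 586.5$)
$k = - \frac{57671554}{3865}$ ($k = -14923 + 5841 \cdot \frac{1}{3865} = -14923 + \frac{5841}{3865} = - \frac{57671554}{3865} \approx -14921.0$)
$\sqrt{u + k} = \sqrt{\frac{1173}{2} - \frac{57671554}{3865}} = \sqrt{- \frac{110809463}{7730}} = \frac{i \sqrt{856557148990}}{7730}$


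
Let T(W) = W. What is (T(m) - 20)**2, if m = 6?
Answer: 196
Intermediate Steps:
(T(m) - 20)**2 = (6 - 20)**2 = (-14)**2 = 196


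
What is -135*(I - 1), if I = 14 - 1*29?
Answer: 2160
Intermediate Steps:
I = -15 (I = 14 - 29 = -15)
-135*(I - 1) = -135*(-15 - 1) = -135*(-16) = 2160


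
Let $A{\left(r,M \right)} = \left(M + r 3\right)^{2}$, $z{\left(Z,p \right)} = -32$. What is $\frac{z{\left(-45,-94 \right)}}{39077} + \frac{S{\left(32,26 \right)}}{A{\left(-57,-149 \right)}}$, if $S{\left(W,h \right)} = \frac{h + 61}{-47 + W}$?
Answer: $- \frac{17517233}{20007424000} \approx -0.00087554$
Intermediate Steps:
$S{\left(W,h \right)} = \frac{61 + h}{-47 + W}$
$A{\left(r,M \right)} = \left(M + 3 r\right)^{2}$
$\frac{z{\left(-45,-94 \right)}}{39077} + \frac{S{\left(32,26 \right)}}{A{\left(-57,-149 \right)}} = - \frac{32}{39077} + \frac{\frac{1}{-47 + 32} \left(61 + 26\right)}{\left(-149 + 3 \left(-57\right)\right)^{2}} = \left(-32\right) \frac{1}{39077} + \frac{\frac{1}{-15} \cdot 87}{\left(-149 - 171\right)^{2}} = - \frac{32}{39077} + \frac{\left(- \frac{1}{15}\right) 87}{\left(-320\right)^{2}} = - \frac{32}{39077} - \frac{29}{5 \cdot 102400} = - \frac{32}{39077} - \frac{29}{512000} = - \frac{17517233}{20007424000}$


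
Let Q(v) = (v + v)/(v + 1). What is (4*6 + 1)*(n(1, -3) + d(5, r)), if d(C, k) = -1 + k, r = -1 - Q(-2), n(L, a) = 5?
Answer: -25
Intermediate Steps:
Q(v) = 2*v/(1 + v) (Q(v) = (2*v)/(1 + v) = 2*v/(1 + v))
r = -5 (r = -1 - 2*(-2)/(1 - 2) = -1 - 2*(-2)/(-1) = -1 - 2*(-2)*(-1) = -1 - 1*4 = -1 - 4 = -5)
(4*6 + 1)*(n(1, -3) + d(5, r)) = (4*6 + 1)*(5 + (-1 - 5)) = (24 + 1)*(5 - 6) = 25*(-1) = -25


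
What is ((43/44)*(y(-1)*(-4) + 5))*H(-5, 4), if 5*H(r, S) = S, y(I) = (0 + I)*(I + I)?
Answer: -129/55 ≈ -2.3455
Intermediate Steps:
y(I) = 2*I**2 (y(I) = I*(2*I) = 2*I**2)
H(r, S) = S/5
((43/44)*(y(-1)*(-4) + 5))*H(-5, 4) = ((43/44)*((2*(-1)**2)*(-4) + 5))*((1/5)*4) = ((43*(1/44))*((2*1)*(-4) + 5))*(4/5) = (43*(2*(-4) + 5)/44)*(4/5) = (43*(-8 + 5)/44)*(4/5) = ((43/44)*(-3))*(4/5) = -129/44*4/5 = -129/55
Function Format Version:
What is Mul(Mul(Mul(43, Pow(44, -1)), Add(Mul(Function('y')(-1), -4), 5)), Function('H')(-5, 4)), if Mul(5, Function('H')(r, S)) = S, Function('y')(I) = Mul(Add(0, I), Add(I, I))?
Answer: Rational(-129, 55) ≈ -2.3455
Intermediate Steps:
Function('y')(I) = Mul(2, Pow(I, 2)) (Function('y')(I) = Mul(I, Mul(2, I)) = Mul(2, Pow(I, 2)))
Function('H')(r, S) = Mul(Rational(1, 5), S)
Mul(Mul(Mul(43, Pow(44, -1)), Add(Mul(Function('y')(-1), -4), 5)), Function('H')(-5, 4)) = Mul(Mul(Mul(43, Pow(44, -1)), Add(Mul(Mul(2, Pow(-1, 2)), -4), 5)), Mul(Rational(1, 5), 4)) = Mul(Mul(Mul(43, Rational(1, 44)), Add(Mul(Mul(2, 1), -4), 5)), Rational(4, 5)) = Mul(Mul(Rational(43, 44), Add(Mul(2, -4), 5)), Rational(4, 5)) = Mul(Mul(Rational(43, 44), Add(-8, 5)), Rational(4, 5)) = Mul(Mul(Rational(43, 44), -3), Rational(4, 5)) = Mul(Rational(-129, 44), Rational(4, 5)) = Rational(-129, 55)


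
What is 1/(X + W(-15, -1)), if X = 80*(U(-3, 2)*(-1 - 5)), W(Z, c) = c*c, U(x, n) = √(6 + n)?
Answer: -1/1843199 - 960*√2/1843199 ≈ -0.00073711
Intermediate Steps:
W(Z, c) = c²
X = -960*√2 (X = 80*(√(6 + 2)*(-1 - 5)) = 80*(√8*(-6)) = 80*((2*√2)*(-6)) = 80*(-12*√2) = -960*√2 ≈ -1357.6)
1/(X + W(-15, -1)) = 1/(-960*√2 + (-1)²) = 1/(-960*√2 + 1) = 1/(1 - 960*√2)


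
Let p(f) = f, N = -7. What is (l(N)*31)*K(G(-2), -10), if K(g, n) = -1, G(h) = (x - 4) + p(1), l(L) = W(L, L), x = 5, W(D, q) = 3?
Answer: -93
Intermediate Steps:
l(L) = 3
G(h) = 2 (G(h) = (5 - 4) + 1 = 1 + 1 = 2)
(l(N)*31)*K(G(-2), -10) = (3*31)*(-1) = 93*(-1) = -93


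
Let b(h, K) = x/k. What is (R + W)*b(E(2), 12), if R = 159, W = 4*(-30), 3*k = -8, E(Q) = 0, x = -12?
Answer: 351/2 ≈ 175.50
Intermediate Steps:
k = -8/3 (k = (⅓)*(-8) = -8/3 ≈ -2.6667)
W = -120
b(h, K) = 9/2 (b(h, K) = -12/(-8/3) = -12*(-3/8) = 9/2)
(R + W)*b(E(2), 12) = (159 - 120)*(9/2) = 39*(9/2) = 351/2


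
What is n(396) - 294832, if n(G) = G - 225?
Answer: -294661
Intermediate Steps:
n(G) = -225 + G
n(396) - 294832 = (-225 + 396) - 294832 = 171 - 294832 = -294661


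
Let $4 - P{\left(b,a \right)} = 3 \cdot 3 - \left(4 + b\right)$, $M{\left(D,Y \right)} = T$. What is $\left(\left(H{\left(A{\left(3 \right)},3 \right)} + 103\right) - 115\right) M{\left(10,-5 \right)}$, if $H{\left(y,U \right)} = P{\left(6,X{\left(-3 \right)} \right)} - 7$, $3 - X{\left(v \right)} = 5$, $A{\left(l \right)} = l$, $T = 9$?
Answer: $-126$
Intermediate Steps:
$M{\left(D,Y \right)} = 9$
$X{\left(v \right)} = -2$ ($X{\left(v \right)} = 3 - 5 = -2$)
$P{\left(b,a \right)} = -1 + b$ ($P{\left(b,a \right)} = 4 - \left(3 \cdot 3 - \left(4 + b\right)\right) = 4 - \left(9 - \left(4 + b\right)\right) = 4 - \left(5 - b\right) = 4 + \left(-5 + b\right) = -1 + b$)
$H{\left(y,U \right)} = -2$ ($H{\left(y,U \right)} = \left(-1 + 6\right) - 7 = 5 - 7 = -2$)
$\left(\left(H{\left(A{\left(3 \right)},3 \right)} + 103\right) - 115\right) M{\left(10,-5 \right)} = \left(\left(-2 + 103\right) - 115\right) 9 = \left(101 - 115\right) 9 = \left(-14\right) 9 = -126$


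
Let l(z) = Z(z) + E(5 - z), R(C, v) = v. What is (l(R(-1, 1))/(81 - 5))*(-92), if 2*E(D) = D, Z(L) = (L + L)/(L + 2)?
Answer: -184/57 ≈ -3.2281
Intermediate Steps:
Z(L) = 2*L/(2 + L) (Z(L) = (2*L)/(2 + L) = 2*L/(2 + L))
E(D) = D/2
l(z) = 5/2 - z/2 + 2*z/(2 + z) (l(z) = 2*z/(2 + z) + (5 - z)/2 = 2*z/(2 + z) + (5/2 - z/2) = 5/2 - z/2 + 2*z/(2 + z))
(l(R(-1, 1))/(81 - 5))*(-92) = (((10 - 1*1² + 7*1)/(2*(2 + 1)))/(81 - 5))*(-92) = (((½)*(10 - 1*1 + 7)/3)/76)*(-92) = (((½)*(⅓)*(10 - 1 + 7))*(1/76))*(-92) = (((½)*(⅓)*16)*(1/76))*(-92) = ((8/3)*(1/76))*(-92) = (2/57)*(-92) = -184/57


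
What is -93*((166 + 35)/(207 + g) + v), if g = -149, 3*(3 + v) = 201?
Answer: -363909/58 ≈ -6274.3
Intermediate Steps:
v = 64 (v = -3 + (1/3)*201 = -3 + 67 = 64)
-93*((166 + 35)/(207 + g) + v) = -93*((166 + 35)/(207 - 149) + 64) = -93*(201/58 + 64) = -93*3913/58 = -363909/58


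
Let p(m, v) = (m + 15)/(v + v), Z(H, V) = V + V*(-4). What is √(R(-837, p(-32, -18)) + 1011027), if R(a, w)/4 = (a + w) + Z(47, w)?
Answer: √9069077/3 ≈ 1003.8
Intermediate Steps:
Z(H, V) = -3*V (Z(H, V) = V - 4*V = -3*V)
p(m, v) = (15 + m)/(2*v) (p(m, v) = (15 + m)/((2*v)) = (15 + m)*(1/(2*v)) = (15 + m)/(2*v))
R(a, w) = -8*w + 4*a (R(a, w) = 4*((a + w) - 3*w) = 4*(a - 2*w) = -8*w + 4*a)
√(R(-837, p(-32, -18)) + 1011027) = √((-4*(15 - 32)/(-18) + 4*(-837)) + 1011027) = √((-4*(-1)*(-17)/18 - 3348) + 1011027) = √((-8*17/36 - 3348) + 1011027) = √((-34/9 - 3348) + 1011027) = √(-30166/9 + 1011027) = √(9069077/9) = √9069077/3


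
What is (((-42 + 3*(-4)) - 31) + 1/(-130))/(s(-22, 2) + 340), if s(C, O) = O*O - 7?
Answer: -11051/43810 ≈ -0.25225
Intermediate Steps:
s(C, O) = -7 + O² (s(C, O) = O² - 7 = -7 + O²)
(((-42 + 3*(-4)) - 31) + 1/(-130))/(s(-22, 2) + 340) = (((-42 + 3*(-4)) - 31) + 1/(-130))/((-7 + 2²) + 340) = (((-42 - 12) - 31) - 1/130)/((-7 + 4) + 340) = ((-54 - 31) - 1/130)/(-3 + 340) = (-85 - 1/130)/337 = -11051/130*1/337 = -11051/43810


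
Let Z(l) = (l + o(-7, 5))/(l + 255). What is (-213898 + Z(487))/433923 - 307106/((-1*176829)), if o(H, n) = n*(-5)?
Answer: 1686055389115/1355566339617 ≈ 1.2438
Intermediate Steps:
o(H, n) = -5*n
Z(l) = (-25 + l)/(255 + l) (Z(l) = (l - 5*5)/(l + 255) = (l - 25)/(255 + l) = (-25 + l)/(255 + l))
(-213898 + Z(487))/433923 - 307106/((-1*176829)) = (-213898 + (-25 + 487)/(255 + 487))/433923 - 307106/((-1*176829)) = (-213898 + 462/742)*(1/433923) - 307106/(-176829) = (-213898 + (1/742)*462)*(1/433923) - 307106*(-1/176829) = (-213898 + 33/53)*(1/433923) + 307106/176829 = -11336561/53*1/433923 + 307106/176829 = -11336561/22997919 + 307106/176829 = 1686055389115/1355566339617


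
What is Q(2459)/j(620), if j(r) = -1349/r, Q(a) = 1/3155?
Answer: -124/851219 ≈ -0.00014567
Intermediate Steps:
Q(a) = 1/3155
Q(2459)/j(620) = 1/(3155*((-1349/620))) = 1/(3155*((-1349*1/620))) = 1/(3155*(-1349/620)) = (1/3155)*(-620/1349) = -124/851219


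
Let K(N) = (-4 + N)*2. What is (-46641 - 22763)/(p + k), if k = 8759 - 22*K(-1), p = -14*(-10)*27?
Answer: -69404/12759 ≈ -5.4396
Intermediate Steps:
p = 3780 (p = 140*27 = 3780)
K(N) = -8 + 2*N
k = 8979 (k = 8759 - 22*(-8 + 2*(-1)) = 8759 - 22*(-8 - 2) = 8759 - 22*(-10) = 8759 - 1*(-220) = 8759 + 220 = 8979)
(-46641 - 22763)/(p + k) = (-46641 - 22763)/(3780 + 8979) = -69404/12759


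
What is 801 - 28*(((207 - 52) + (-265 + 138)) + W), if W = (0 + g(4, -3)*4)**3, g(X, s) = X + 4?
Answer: -917487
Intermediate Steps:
g(X, s) = 4 + X
W = 32768 (W = (0 + (4 + 4)*4)**3 = (0 + 8*4)**3 = (0 + 32)**3 = 32**3 = 32768)
801 - 28*(((207 - 52) + (-265 + 138)) + W) = 801 - 28*(((207 - 52) + (-265 + 138)) + 32768) = 801 - 28*((155 - 127) + 32768) = 801 - 28*(28 + 32768) = 801 - 28*32796 = 801 - 918288 = -917487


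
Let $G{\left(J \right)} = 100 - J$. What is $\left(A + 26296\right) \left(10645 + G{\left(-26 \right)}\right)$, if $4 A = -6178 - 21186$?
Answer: $209549805$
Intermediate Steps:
$A = -6841$ ($A = \frac{-6178 - 21186}{4} = \frac{1}{4} \left(-27364\right) = -6841$)
$\left(A + 26296\right) \left(10645 + G{\left(-26 \right)}\right) = \left(-6841 + 26296\right) \left(10645 + \left(100 - -26\right)\right) = 19455 \left(10645 + \left(100 + 26\right)\right) = 19455 \left(10645 + 126\right) = 19455 \cdot 10771 = 209549805$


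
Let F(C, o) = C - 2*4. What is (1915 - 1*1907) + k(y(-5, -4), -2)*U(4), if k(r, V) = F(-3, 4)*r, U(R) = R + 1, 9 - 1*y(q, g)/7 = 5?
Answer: -1532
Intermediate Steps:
y(q, g) = 28 (y(q, g) = 63 - 7*5 = 63 - 35 = 28)
F(C, o) = -8 + C (F(C, o) = C - 8 = -8 + C)
U(R) = 1 + R
k(r, V) = -11*r (k(r, V) = (-8 - 3)*r = -11*r)
(1915 - 1*1907) + k(y(-5, -4), -2)*U(4) = (1915 - 1*1907) + (-11*28)*(1 + 4) = (1915 - 1907) - 308*5 = 8 - 1540 = -1532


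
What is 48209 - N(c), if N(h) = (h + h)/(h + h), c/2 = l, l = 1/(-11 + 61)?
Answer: 48208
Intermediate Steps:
l = 1/50 ≈ 0.020000
c = 1/25 (c = 2*(1/50) = 1/25 ≈ 0.040000)
N(h) = 1 (N(h) = (2*h)/((2*h)) = (2*h)*(1/(2*h)) = 1)
48209 - N(c) = 48209 - 1*1 = 48209 - 1 = 48208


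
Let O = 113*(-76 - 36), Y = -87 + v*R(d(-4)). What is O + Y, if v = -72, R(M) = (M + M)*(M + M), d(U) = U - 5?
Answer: -36071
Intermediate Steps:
d(U) = -5 + U
R(M) = 4*M² (R(M) = (2*M)*(2*M) = 4*M²)
Y = -23415 (Y = -87 - 288*(-5 - 4)² = -87 - 288*(-9)² = -87 - 288*81 = -87 - 72*324 = -87 - 23328 = -23415)
O = -12656 (O = 113*(-112) = -12656)
O + Y = -12656 - 23415 = -36071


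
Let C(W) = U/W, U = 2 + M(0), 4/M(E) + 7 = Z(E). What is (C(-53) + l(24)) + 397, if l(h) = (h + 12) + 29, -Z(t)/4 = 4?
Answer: 563136/1219 ≈ 461.97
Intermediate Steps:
Z(t) = -16 (Z(t) = -4*4 = -16)
M(E) = -4/23 (M(E) = 4/(-7 - 16) = 4/(-23) = 4*(-1/23) = -4/23)
l(h) = 41 + h (l(h) = (12 + h) + 29 = 41 + h)
U = 42/23 (U = 2 - 4/23 = 42/23 ≈ 1.8261)
C(W) = 42/(23*W)
(C(-53) + l(24)) + 397 = ((42/23)/(-53) + (41 + 24)) + 397 = ((42/23)*(-1/53) + 65) + 397 = (-42/1219 + 65) + 397 = 79193/1219 + 397 = 563136/1219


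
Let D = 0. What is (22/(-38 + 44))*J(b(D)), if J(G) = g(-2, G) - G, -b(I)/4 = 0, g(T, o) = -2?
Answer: -22/3 ≈ -7.3333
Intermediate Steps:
b(I) = 0 (b(I) = -4*0 = 0)
J(G) = -2 - G
(22/(-38 + 44))*J(b(D)) = (22/(-38 + 44))*(-2 - 1*0) = (22/6)*(-2 + 0) = ((1/6)*22)*(-2) = (11/3)*(-2) = -22/3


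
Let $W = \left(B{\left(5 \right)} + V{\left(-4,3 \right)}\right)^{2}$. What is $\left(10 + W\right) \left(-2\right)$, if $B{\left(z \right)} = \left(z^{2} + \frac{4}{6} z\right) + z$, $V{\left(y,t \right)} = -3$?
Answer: $- \frac{16742}{9} \approx -1860.2$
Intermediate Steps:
$B{\left(z \right)} = z^{2} + \frac{5 z}{3}$ ($B{\left(z \right)} = \left(z^{2} + 4 \cdot \frac{1}{6} z\right) + z = \left(z^{2} + \frac{2 z}{3}\right) + z = z^{2} + \frac{5 z}{3}$)
$W = \frac{8281}{9}$ ($W = \left(\frac{1}{3} \cdot 5 \left(5 + 3 \cdot 5\right) - 3\right)^{2} = \left(\frac{1}{3} \cdot 5 \left(5 + 15\right) - 3\right)^{2} = \left(\frac{1}{3} \cdot 5 \cdot 20 - 3\right)^{2} = \left(\frac{100}{3} - 3\right)^{2} = \left(\frac{91}{3}\right)^{2} = \frac{8281}{9} \approx 920.11$)
$\left(10 + W\right) \left(-2\right) = \left(10 + \frac{8281}{9}\right) \left(-2\right) = \frac{8371}{9} \left(-2\right) = - \frac{16742}{9}$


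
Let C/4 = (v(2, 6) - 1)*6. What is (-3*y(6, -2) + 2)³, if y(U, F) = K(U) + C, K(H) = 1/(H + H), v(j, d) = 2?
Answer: -22188041/64 ≈ -3.4669e+5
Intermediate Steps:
K(H) = 1/(2*H)
C = 24 (C = 4*((2 - 1)*6) = 4*(1*6) = 4*6 = 24)
y(U, F) = 24 + 1/(2*U) (y(U, F) = 1/(2*U) + 24 = 24 + 1/(2*U))
(-3*y(6, -2) + 2)³ = (-3*(24 + (½)/6) + 2)³ = (-3*(24 + (½)*(⅙)) + 2)³ = (-3*(24 + 1/12) + 2)³ = (-3*289/12 + 2)³ = (-289/4 + 2)³ = (-281/4)³ = -22188041/64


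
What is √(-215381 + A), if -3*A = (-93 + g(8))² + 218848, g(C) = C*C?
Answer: 2*I*√649374/3 ≈ 537.22*I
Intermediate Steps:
g(C) = C²
A = -219689/3 (A = -((-93 + 8²)² + 218848)/3 = -((-93 + 64)² + 218848)/3 = -((-29)² + 218848)/3 = -(841 + 218848)/3 = -⅓*219689 = -219689/3 ≈ -73230.)
√(-215381 + A) = √(-215381 - 219689/3) = √(-865832/3) = 2*I*√649374/3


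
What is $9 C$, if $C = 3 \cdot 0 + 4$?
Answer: $36$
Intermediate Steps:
$C = 4$ ($C = 0 + 4 = 4$)
$9 C = 9 \cdot 4 = 36$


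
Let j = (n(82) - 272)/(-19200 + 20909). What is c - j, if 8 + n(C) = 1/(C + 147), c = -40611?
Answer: -15893497452/391361 ≈ -40611.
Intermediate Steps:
n(C) = -8 + 1/(147 + C) (n(C) = -8 + 1/(C + 147) = -8 + 1/(147 + C))
j = -64119/391361 (j = ((-1175 - 8*82)/(147 + 82) - 272)/(-19200 + 20909) = ((-1175 - 656)/229 - 272)/1709 = ((1/229)*(-1831) - 272)*(1/1709) = (-1831/229 - 272)*(1/1709) = -64119/229*1/1709 = -64119/391361 ≈ -0.16384)
c - j = -40611 - 1*(-64119/391361) = -40611 + 64119/391361 = -15893497452/391361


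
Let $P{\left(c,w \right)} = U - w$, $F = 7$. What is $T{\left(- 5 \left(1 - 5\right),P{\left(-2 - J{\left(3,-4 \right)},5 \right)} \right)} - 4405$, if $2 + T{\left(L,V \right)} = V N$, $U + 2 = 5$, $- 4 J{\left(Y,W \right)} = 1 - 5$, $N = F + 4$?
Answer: $-4429$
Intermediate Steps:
$N = 11$ ($N = 7 + 4 = 11$)
$J{\left(Y,W \right)} = 1$ ($J{\left(Y,W \right)} = - \frac{1 - 5}{4} = \left(- \frac{1}{4}\right) \left(-4\right) = 1$)
$U = 3$ ($U = -2 + 5 = 3$)
$P{\left(c,w \right)} = 3 - w$
$T{\left(L,V \right)} = -2 + 11 V$ ($T{\left(L,V \right)} = -2 + V 11 = -2 + 11 V$)
$T{\left(- 5 \left(1 - 5\right),P{\left(-2 - J{\left(3,-4 \right)},5 \right)} \right)} - 4405 = \left(-2 + 11 \left(3 - 5\right)\right) - 4405 = \left(-2 + 11 \left(-2\right)\right) - 4405 = \left(-2 - 22\right) - 4405 = -24 - 4405 = -4429$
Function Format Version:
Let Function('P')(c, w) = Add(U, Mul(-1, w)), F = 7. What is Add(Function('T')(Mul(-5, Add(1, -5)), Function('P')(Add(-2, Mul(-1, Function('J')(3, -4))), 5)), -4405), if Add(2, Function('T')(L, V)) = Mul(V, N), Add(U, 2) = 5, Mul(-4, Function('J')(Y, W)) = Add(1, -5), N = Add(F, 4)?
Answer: -4429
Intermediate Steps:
N = 11 (N = Add(7, 4) = 11)
Function('J')(Y, W) = 1 (Function('J')(Y, W) = Mul(Rational(-1, 4), Add(1, -5)) = Mul(Rational(-1, 4), -4) = 1)
U = 3 (U = Add(-2, 5) = 3)
Function('P')(c, w) = Add(3, Mul(-1, w))
Function('T')(L, V) = Add(-2, Mul(11, V)) (Function('T')(L, V) = Add(-2, Mul(V, 11)) = Add(-2, Mul(11, V)))
Add(Function('T')(Mul(-5, Add(1, -5)), Function('P')(Add(-2, Mul(-1, Function('J')(3, -4))), 5)), -4405) = Add(Add(-2, Mul(11, Add(3, Mul(-1, 5)))), -4405) = Add(Add(-2, Mul(11, Add(3, -5))), -4405) = Add(Add(-2, Mul(11, -2)), -4405) = Add(Add(-2, -22), -4405) = Add(-24, -4405) = -4429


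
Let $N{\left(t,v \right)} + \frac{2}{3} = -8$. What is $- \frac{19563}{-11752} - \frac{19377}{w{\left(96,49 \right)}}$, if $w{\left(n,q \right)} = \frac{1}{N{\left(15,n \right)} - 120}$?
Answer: $\frac{29299800411}{11752} \approx 2.4932 \cdot 10^{6}$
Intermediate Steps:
$N{\left(t,v \right)} = - \frac{26}{3}$ ($N{\left(t,v \right)} = - \frac{2}{3} - 8 = - \frac{26}{3}$)
$w{\left(n,q \right)} = - \frac{3}{386}$ ($w{\left(n,q \right)} = \frac{1}{- \frac{26}{3} - 120} = \frac{1}{- \frac{386}{3}} = - \frac{3}{386}$)
$- \frac{19563}{-11752} - \frac{19377}{w{\left(96,49 \right)}} = - \frac{19563}{-11752} - \frac{19377}{- \frac{3}{386}} = \left(-19563\right) \left(- \frac{1}{11752}\right) - -2493174 = \frac{19563}{11752} + 2493174 = \frac{29299800411}{11752}$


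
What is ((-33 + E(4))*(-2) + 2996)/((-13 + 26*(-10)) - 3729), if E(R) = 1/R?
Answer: -2041/2668 ≈ -0.76499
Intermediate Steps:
E(R) = 1/R
((-33 + E(4))*(-2) + 2996)/((-13 + 26*(-10)) - 3729) = ((-33 + 1/4)*(-2) + 2996)/((-13 + 26*(-10)) - 3729) = ((-33 + 1/4)*(-2) + 2996)/((-13 - 260) - 3729) = (-131/4*(-2) + 2996)/(-273 - 3729) = (131/2 + 2996)/(-4002) = (6123/2)*(-1/4002) = -2041/2668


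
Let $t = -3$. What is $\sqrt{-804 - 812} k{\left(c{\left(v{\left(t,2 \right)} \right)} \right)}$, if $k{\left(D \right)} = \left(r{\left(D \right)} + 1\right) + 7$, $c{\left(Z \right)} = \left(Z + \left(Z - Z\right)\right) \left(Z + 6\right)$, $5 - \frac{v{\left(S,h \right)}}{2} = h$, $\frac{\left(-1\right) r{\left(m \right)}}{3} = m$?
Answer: $- 832 i \sqrt{101} \approx - 8361.5 i$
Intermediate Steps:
$r{\left(m \right)} = - 3 m$
$v{\left(S,h \right)} = 10 - 2 h$
$c{\left(Z \right)} = Z \left(6 + Z\right)$ ($c{\left(Z \right)} = \left(Z + 0\right) \left(6 + Z\right) = Z \left(6 + Z\right)$)
$k{\left(D \right)} = 8 - 3 D$ ($k{\left(D \right)} = \left(- 3 D + 1\right) + 7 = \left(1 - 3 D\right) + 7 = 8 - 3 D$)
$\sqrt{-804 - 812} k{\left(c{\left(v{\left(t,2 \right)} \right)} \right)} = \sqrt{-804 - 812} \left(8 - 3 \left(10 - 4\right) \left(6 + \left(10 - 4\right)\right)\right) = \sqrt{-1616} \left(8 - 3 \left(10 - 4\right) \left(6 + \left(10 - 4\right)\right)\right) = 4 i \sqrt{101} \left(8 - 3 \cdot 6 \left(6 + 6\right)\right) = 4 i \sqrt{101} \left(8 - 3 \cdot 6 \cdot 12\right) = 4 i \sqrt{101} \left(8 - 216\right) = 4 i \sqrt{101} \left(-208\right) = - 832 i \sqrt{101}$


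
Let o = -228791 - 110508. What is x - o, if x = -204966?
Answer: 134333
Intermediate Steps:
o = -339299
x - o = -204966 - 1*(-339299) = -204966 + 339299 = 134333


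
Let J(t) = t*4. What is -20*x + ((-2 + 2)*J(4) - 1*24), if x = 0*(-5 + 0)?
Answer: -24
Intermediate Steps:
J(t) = 4*t
x = 0 (x = 0*(-5) = 0)
-20*x + ((-2 + 2)*J(4) - 1*24) = -20*0 + ((-2 + 2)*(4*4) - 1*24) = 0 + (0*16 - 24) = 0 + (0 - 24) = 0 - 24 = -24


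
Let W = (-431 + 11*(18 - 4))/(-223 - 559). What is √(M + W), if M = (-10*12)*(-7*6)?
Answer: √3082297574/782 ≈ 70.995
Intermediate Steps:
W = 277/782 (W = (-431 + 11*14)/(-782) = (-431 + 154)*(-1/782) = -277*(-1/782) = 277/782 ≈ 0.35422)
M = 5040 (M = -120*(-42) = 5040)
√(M + W) = √(5040 + 277/782) = √(3941557/782) = √3082297574/782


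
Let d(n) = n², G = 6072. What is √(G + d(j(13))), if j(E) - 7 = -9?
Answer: 14*√31 ≈ 77.949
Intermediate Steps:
j(E) = -2 (j(E) = 7 - 9 = -2)
√(G + d(j(13))) = √(6072 + (-2)²) = √(6072 + 4) = √6076 = 14*√31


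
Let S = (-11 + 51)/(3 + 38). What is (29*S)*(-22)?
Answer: -25520/41 ≈ -622.44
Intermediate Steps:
S = 40/41 ≈ 0.97561
(29*S)*(-22) = (29*(40/41))*(-22) = (1160/41)*(-22) = -25520/41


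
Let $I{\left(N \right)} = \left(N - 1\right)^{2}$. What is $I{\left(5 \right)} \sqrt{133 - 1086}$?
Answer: $16 i \sqrt{953} \approx 493.93 i$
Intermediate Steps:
$I{\left(N \right)} = \left(-1 + N\right)^{2}$
$I{\left(5 \right)} \sqrt{133 - 1086} = \left(-1 + 5\right)^{2} \sqrt{133 - 1086} = 4^{2} \sqrt{-953} = 16 i \sqrt{953}$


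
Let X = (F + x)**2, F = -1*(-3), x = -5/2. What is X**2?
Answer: 1/16 ≈ 0.062500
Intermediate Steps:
x = -5/2 (x = -5*1/2 = -5/2 ≈ -2.5000)
F = 3
X = 1/4 (X = (3 - 5/2)**2 = (1/2)**2 = 1/4 ≈ 0.25000)
X**2 = (1/4)**2 = 1/16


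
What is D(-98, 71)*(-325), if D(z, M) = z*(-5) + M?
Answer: -182325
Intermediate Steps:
D(z, M) = M - 5*z (D(z, M) = -5*z + M = M - 5*z)
D(-98, 71)*(-325) = (71 - 5*(-98))*(-325) = (71 + 490)*(-325) = 561*(-325) = -182325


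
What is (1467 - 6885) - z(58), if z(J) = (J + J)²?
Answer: -18874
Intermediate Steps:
z(J) = 4*J² (z(J) = (2*J)² = 4*J²)
(1467 - 6885) - z(58) = (1467 - 6885) - 4*58² = -5418 - 4*3364 = -5418 - 1*13456 = -5418 - 13456 = -18874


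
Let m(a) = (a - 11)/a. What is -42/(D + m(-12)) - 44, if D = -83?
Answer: -6044/139 ≈ -43.482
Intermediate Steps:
m(a) = (-11 + a)/a
-42/(D + m(-12)) - 44 = -42/(-83 + (-11 - 12)/(-12)) - 44 = -42/(-83 - 1/12*(-23)) - 44 = -42/(-83 + 23/12) - 44 = -42/(-973/12) - 44 = -12/973*(-42) - 44 = 72/139 - 44 = -6044/139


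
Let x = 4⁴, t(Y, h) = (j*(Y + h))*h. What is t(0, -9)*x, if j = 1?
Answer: 20736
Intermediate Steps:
t(Y, h) = h*(Y + h) (t(Y, h) = (1*(Y + h))*h = (Y + h)*h = h*(Y + h))
x = 256
t(0, -9)*x = -9*(0 - 9)*256 = -9*(-9)*256 = 81*256 = 20736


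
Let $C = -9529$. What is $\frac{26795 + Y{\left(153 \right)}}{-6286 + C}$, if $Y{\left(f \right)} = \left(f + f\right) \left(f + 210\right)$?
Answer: $- \frac{137873}{15815} \approx -8.7179$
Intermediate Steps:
$Y{\left(f \right)} = 2 f \left(210 + f\right)$
$\frac{26795 + Y{\left(153 \right)}}{-6286 + C} = \frac{26795 + 2 \cdot 153 \left(210 + 153\right)}{-6286 - 9529} = \frac{26795 + 2 \cdot 153 \cdot 363}{-15815} = \left(26795 + 111078\right) \left(- \frac{1}{15815}\right) = 137873 \left(- \frac{1}{15815}\right) = - \frac{137873}{15815}$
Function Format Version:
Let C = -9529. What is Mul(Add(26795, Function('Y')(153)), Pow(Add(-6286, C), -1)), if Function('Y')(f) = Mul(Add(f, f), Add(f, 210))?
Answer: Rational(-137873, 15815) ≈ -8.7179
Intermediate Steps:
Function('Y')(f) = Mul(2, f, Add(210, f)) (Function('Y')(f) = Mul(Mul(2, f), Add(210, f)) = Mul(2, f, Add(210, f)))
Mul(Add(26795, Function('Y')(153)), Pow(Add(-6286, C), -1)) = Mul(Add(26795, Mul(2, 153, Add(210, 153))), Pow(Add(-6286, -9529), -1)) = Mul(Add(26795, Mul(2, 153, 363)), Pow(-15815, -1)) = Mul(Add(26795, 111078), Rational(-1, 15815)) = Mul(137873, Rational(-1, 15815)) = Rational(-137873, 15815)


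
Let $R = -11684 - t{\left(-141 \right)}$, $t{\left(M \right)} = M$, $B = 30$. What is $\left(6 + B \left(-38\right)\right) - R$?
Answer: $10409$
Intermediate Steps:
$R = -11543$ ($R = -11684 - -141 = -11684 + 141 = -11543$)
$\left(6 + B \left(-38\right)\right) - R = \left(6 + 30 \left(-38\right)\right) - -11543 = \left(6 - 1140\right) + 11543 = -1134 + 11543 = 10409$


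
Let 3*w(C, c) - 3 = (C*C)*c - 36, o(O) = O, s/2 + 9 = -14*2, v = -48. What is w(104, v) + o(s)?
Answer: -173141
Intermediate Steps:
s = -74 (s = -18 + 2*(-14*2) = -18 + 2*(-28) = -18 - 56 = -74)
w(C, c) = -11 + c*C**2/3 (w(C, c) = 1 + ((C*C)*c - 36)/3 = 1 + (C**2*c - 36)/3 = 1 + (c*C**2 - 36)/3 = 1 + (-36 + c*C**2)/3 = 1 + (-12 + c*C**2/3) = -11 + c*C**2/3)
w(104, v) + o(s) = (-11 + (1/3)*(-48)*104**2) - 74 = (-11 + (1/3)*(-48)*10816) - 74 = (-11 - 173056) - 74 = -173067 - 74 = -173141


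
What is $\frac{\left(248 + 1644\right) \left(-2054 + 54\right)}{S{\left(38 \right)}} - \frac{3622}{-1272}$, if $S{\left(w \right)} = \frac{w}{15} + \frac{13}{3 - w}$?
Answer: $- \frac{252695108903}{144372} \approx -1.7503 \cdot 10^{6}$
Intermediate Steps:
$S{\left(w \right)} = \frac{13}{3 - w} + \frac{w}{15}$ ($S{\left(w \right)} = w \frac{1}{15} + \frac{13}{3 - w} = \frac{w}{15} + \frac{13}{3 - w} = \frac{13}{3 - w} + \frac{w}{15}$)
$\frac{\left(248 + 1644\right) \left(-2054 + 54\right)}{S{\left(38 \right)}} - \frac{3622}{-1272} = \frac{\left(248 + 1644\right) \left(-2054 + 54\right)}{\frac{1}{15} \frac{1}{-3 + 38} \left(-195 + 38^{2} - 114\right)} - \frac{3622}{-1272} = \frac{1892 \left(-2000\right)}{\frac{1}{15} \cdot \frac{1}{35} \left(-195 + 1444 - 114\right)} - - \frac{1811}{636} = - \frac{3784000}{\frac{1}{15} \cdot \frac{1}{35} \cdot 1135} + \frac{1811}{636} = - \frac{3784000}{\frac{227}{105}} + \frac{1811}{636} = \left(-3784000\right) \frac{105}{227} + \frac{1811}{636} = - \frac{397320000}{227} + \frac{1811}{636} = - \frac{252695108903}{144372}$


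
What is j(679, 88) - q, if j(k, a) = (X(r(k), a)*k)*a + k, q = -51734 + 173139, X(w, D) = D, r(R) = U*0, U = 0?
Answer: 5137450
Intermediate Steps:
r(R) = 0 (r(R) = 0*0 = 0)
q = 121405
j(k, a) = k + k*a² (j(k, a) = (a*k)*a + k = k*a² + k = k + k*a²)
j(679, 88) - q = 679*(1 + 88²) - 1*121405 = 679*(1 + 7744) - 121405 = 679*7745 - 121405 = 5258855 - 121405 = 5137450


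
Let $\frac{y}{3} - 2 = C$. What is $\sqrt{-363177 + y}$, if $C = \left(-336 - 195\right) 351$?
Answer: $i \sqrt{922314} \approx 960.37 i$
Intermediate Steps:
$C = -186381$ ($C = \left(-531\right) 351 = -186381$)
$y = -559137$ ($y = 6 + 3 \left(-186381\right) = 6 - 559143 = -559137$)
$\sqrt{-363177 + y} = \sqrt{-363177 - 559137} = \sqrt{-922314} = i \sqrt{922314}$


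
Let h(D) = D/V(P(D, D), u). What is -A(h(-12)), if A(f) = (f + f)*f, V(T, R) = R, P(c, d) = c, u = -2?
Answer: -72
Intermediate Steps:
h(D) = -D/2 (h(D) = D/(-2) = D*(-1/2) = -D/2)
A(f) = 2*f**2 (A(f) = (2*f)*f = 2*f**2)
-A(h(-12)) = -2*(-1/2*(-12))**2 = -2*6**2 = -2*36 = -1*72 = -72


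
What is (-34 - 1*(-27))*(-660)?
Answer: 4620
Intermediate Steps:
(-34 - 1*(-27))*(-660) = (-34 + 27)*(-660) = -7*(-660) = 4620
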